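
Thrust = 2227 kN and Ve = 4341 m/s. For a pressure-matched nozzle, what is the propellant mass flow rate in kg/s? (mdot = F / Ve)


mdot = F / Ve = 2227000 / 4341 = 513.0 kg/s

513.0 kg/s


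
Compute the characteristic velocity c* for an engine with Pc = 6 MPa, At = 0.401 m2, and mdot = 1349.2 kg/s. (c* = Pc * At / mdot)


c* = 6e6 * 0.401 / 1349.2 = 1783 m/s

1783 m/s


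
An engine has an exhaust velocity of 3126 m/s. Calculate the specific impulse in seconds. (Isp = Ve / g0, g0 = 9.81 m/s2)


Isp = Ve / g0 = 3126 / 9.81 = 318.7 s

318.7 s


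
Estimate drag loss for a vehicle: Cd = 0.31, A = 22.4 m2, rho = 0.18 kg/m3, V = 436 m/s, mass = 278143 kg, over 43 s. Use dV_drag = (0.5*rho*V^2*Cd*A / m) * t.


D = 0.5 * 0.18 * 436^2 * 0.31 * 22.4 = 118802.4 N
a = 118802.4 / 278143 = 0.4271 m/s2
dV = 0.4271 * 43 = 18.4 m/s

18.4 m/s


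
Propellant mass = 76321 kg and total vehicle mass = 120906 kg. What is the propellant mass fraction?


PMF = 76321 / 120906 = 0.631

0.631


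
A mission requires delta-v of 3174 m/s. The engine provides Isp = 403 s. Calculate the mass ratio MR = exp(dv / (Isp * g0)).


Ve = 403 * 9.81 = 3953.43 m/s
MR = exp(3174 / 3953.43) = 2.232

2.232


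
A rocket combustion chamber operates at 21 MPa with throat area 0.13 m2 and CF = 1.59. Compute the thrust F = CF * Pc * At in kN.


F = 1.59 * 21e6 * 0.13 = 4.3407e+06 N = 4340.7 kN

4340.7 kN


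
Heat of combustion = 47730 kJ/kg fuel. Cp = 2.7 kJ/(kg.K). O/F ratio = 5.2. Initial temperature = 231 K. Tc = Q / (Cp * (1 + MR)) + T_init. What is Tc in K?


Tc = 47730 / (2.7 * (1 + 5.2)) + 231 = 3082 K

3082 K


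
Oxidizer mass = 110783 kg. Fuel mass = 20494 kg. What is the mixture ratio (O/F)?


MR = 110783 / 20494 = 5.41

5.41


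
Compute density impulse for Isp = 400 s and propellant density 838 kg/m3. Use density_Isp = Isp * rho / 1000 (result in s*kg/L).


rho*Isp = 400 * 838 / 1000 = 335 s*kg/L

335 s*kg/L


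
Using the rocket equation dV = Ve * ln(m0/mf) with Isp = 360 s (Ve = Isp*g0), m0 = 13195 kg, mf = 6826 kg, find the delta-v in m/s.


Ve = 360 * 9.81 = 3531.6 m/s
dV = 3531.6 * ln(13195/6826) = 2328 m/s

2328 m/s


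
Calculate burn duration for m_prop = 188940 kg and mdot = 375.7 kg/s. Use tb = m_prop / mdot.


tb = 188940 / 375.7 = 502.9 s

502.9 s


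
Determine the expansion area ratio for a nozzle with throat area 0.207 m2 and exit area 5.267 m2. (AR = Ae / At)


AR = 5.267 / 0.207 = 25.4

25.4


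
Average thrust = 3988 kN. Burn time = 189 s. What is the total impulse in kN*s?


It = 3988 * 189 = 753732 kN*s

753732 kN*s


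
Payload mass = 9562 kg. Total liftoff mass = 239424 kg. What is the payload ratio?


PR = 9562 / 239424 = 0.0399

0.0399


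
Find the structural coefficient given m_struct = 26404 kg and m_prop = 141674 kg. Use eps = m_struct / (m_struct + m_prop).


eps = 26404 / (26404 + 141674) = 0.1571

0.1571


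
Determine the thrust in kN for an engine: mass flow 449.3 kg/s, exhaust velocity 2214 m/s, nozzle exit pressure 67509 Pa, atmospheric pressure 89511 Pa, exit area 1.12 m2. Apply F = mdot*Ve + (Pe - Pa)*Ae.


F = 449.3 * 2214 + (67509 - 89511) * 1.12 = 970108.0 N = 970.1 kN

970.1 kN


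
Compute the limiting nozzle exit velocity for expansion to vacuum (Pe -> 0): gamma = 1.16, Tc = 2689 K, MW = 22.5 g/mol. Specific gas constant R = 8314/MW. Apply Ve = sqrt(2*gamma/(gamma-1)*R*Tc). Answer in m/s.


R = 8314 / 22.5 = 369.51 J/(kg.K)
Ve = sqrt(2 * 1.16 / (1.16 - 1) * 369.51 * 2689) = 3796 m/s

3796 m/s


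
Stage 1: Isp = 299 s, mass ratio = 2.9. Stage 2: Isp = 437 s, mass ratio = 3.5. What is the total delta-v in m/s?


dV1 = 299 * 9.81 * ln(2.9) = 3123.0 m/s
dV2 = 437 * 9.81 * ln(3.5) = 5370.6 m/s
Total dV = 3123.0 + 5370.6 = 8493.6 m/s ~ 8494 m/s

8494 m/s


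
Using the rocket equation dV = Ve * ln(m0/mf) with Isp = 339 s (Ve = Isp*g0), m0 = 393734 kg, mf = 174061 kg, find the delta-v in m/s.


Ve = 339 * 9.81 = 3325.59 m/s
dV = 3325.59 * ln(393734/174061) = 2715 m/s

2715 m/s


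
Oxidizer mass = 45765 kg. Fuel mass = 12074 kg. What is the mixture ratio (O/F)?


MR = 45765 / 12074 = 3.79

3.79


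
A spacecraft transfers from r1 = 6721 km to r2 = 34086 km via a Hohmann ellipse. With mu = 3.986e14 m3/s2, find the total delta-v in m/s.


V1 = sqrt(mu/r1) = 7701.08 m/s
dV1 = V1*(sqrt(2*r2/(r1+r2)) - 1) = 2252.68 m/s
V2 = sqrt(mu/r2) = 3419.64 m/s
dV2 = V2*(1 - sqrt(2*r1/(r1+r2))) = 1456.98 m/s
Total dV = 3710 m/s

3710 m/s


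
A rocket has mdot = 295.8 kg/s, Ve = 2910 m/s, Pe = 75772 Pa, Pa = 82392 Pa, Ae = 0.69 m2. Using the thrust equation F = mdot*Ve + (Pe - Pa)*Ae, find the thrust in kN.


F = 295.8 * 2910 + (75772 - 82392) * 0.69 = 856210.0 N = 856.2 kN

856.2 kN


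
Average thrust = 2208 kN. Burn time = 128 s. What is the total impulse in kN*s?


It = 2208 * 128 = 282624 kN*s

282624 kN*s


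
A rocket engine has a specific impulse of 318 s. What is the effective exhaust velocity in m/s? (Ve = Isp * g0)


Ve = Isp * g0 = 318 * 9.81 = 3119.6 m/s

3119.6 m/s


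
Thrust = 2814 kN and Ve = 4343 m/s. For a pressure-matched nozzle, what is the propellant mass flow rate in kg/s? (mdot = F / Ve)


mdot = F / Ve = 2814000 / 4343 = 647.9 kg/s

647.9 kg/s


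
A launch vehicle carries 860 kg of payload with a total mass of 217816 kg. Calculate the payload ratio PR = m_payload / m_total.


PR = 860 / 217816 = 0.0039

0.0039


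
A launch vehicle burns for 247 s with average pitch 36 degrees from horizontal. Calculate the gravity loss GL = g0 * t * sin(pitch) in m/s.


GL = 9.81 * 247 * sin(36 deg) = 1424 m/s

1424 m/s


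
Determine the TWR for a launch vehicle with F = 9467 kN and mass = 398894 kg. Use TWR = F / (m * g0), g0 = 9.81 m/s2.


TWR = 9467000 / (398894 * 9.81) = 2.42

2.42


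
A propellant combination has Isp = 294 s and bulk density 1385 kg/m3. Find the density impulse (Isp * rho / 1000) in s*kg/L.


rho*Isp = 294 * 1385 / 1000 = 407 s*kg/L

407 s*kg/L


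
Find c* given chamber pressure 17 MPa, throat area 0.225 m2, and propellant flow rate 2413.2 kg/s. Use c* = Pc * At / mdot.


c* = 17e6 * 0.225 / 2413.2 = 1585 m/s

1585 m/s


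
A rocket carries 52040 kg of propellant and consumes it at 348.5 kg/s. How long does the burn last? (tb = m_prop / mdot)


tb = 52040 / 348.5 = 149.3 s

149.3 s


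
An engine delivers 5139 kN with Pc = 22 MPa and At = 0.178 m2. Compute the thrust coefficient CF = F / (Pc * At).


CF = 5139000 / (22e6 * 0.178) = 1.31

1.31


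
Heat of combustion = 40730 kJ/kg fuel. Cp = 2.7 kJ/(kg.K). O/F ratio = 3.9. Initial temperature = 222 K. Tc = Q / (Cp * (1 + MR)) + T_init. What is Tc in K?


Tc = 40730 / (2.7 * (1 + 3.9)) + 222 = 3301 K

3301 K


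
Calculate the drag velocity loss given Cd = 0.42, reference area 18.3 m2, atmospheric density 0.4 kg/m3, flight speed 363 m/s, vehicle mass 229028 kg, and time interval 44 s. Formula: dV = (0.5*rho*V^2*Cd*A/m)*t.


D = 0.5 * 0.4 * 363^2 * 0.42 * 18.3 = 202555.31 N
a = 202555.31 / 229028 = 0.8844 m/s2
dV = 0.8844 * 44 = 38.9 m/s

38.9 m/s


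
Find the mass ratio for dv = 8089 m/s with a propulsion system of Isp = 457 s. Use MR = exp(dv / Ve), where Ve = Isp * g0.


Ve = 457 * 9.81 = 4483.17 m/s
MR = exp(8089 / 4483.17) = 6.076

6.076


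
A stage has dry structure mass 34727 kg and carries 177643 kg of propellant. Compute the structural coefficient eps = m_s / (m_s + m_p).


eps = 34727 / (34727 + 177643) = 0.1635

0.1635


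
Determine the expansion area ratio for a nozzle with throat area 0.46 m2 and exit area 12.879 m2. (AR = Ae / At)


AR = 12.879 / 0.46 = 28.0

28.0


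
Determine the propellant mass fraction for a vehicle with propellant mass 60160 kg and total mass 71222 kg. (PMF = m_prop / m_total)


PMF = 60160 / 71222 = 0.845

0.845


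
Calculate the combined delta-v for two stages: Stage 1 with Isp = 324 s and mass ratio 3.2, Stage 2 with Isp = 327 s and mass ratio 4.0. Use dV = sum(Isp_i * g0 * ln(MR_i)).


dV1 = 324 * 9.81 * ln(3.2) = 3697.0 m/s
dV2 = 327 * 9.81 * ln(4.0) = 4447.1 m/s
Total dV = 3697.0 + 4447.1 = 8144.1 m/s ~ 8144 m/s

8144 m/s


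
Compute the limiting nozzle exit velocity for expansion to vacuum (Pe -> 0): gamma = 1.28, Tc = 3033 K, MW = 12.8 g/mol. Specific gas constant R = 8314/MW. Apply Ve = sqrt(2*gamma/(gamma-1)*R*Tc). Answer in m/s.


R = 8314 / 12.8 = 649.53 J/(kg.K)
Ve = sqrt(2 * 1.28 / (1.28 - 1) * 649.53 * 3033) = 4244 m/s

4244 m/s


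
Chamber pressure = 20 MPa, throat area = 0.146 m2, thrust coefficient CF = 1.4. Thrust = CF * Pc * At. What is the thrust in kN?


F = 1.4 * 20e6 * 0.146 = 4.0880e+06 N = 4088.0 kN

4088.0 kN


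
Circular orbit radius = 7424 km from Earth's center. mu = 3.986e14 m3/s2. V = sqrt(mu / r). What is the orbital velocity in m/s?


V = sqrt(3.986e14 / 7424000) = 7327 m/s

7327 m/s


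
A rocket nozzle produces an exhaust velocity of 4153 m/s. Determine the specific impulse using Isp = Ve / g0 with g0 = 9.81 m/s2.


Isp = Ve / g0 = 4153 / 9.81 = 423.3 s

423.3 s


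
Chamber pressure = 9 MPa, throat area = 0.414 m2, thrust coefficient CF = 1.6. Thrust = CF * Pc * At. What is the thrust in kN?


F = 1.6 * 9e6 * 0.414 = 5.9616e+06 N = 5961.6 kN

5961.6 kN


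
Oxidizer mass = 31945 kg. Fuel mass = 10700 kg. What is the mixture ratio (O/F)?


MR = 31945 / 10700 = 2.99

2.99


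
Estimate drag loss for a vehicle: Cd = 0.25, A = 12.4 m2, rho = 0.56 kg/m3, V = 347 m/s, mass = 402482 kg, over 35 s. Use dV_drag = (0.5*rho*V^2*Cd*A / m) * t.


D = 0.5 * 0.56 * 347^2 * 0.25 * 12.4 = 104515.01 N
a = 104515.01 / 402482 = 0.2597 m/s2
dV = 0.2597 * 35 = 9.1 m/s

9.1 m/s


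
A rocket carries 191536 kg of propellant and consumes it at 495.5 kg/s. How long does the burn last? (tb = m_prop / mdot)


tb = 191536 / 495.5 = 386.6 s

386.6 s


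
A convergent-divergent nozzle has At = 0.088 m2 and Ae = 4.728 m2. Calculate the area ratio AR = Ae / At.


AR = 4.728 / 0.088 = 53.7

53.7


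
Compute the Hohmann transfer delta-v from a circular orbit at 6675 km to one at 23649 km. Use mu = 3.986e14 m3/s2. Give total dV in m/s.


V1 = sqrt(mu/r1) = 7727.57 m/s
dV1 = V1*(sqrt(2*r2/(r1+r2)) - 1) = 1923.4 m/s
V2 = sqrt(mu/r2) = 4105.46 m/s
dV2 = V2*(1 - sqrt(2*r1/(r1+r2))) = 1381.45 m/s
Total dV = 3305 m/s

3305 m/s


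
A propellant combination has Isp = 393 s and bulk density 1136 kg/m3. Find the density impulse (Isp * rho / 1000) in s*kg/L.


rho*Isp = 393 * 1136 / 1000 = 446 s*kg/L

446 s*kg/L


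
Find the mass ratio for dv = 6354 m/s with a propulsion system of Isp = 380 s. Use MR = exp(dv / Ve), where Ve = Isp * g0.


Ve = 380 * 9.81 = 3727.8 m/s
MR = exp(6354 / 3727.8) = 5.499

5.499


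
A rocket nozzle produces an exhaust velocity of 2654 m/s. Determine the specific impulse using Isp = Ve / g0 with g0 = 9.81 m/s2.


Isp = Ve / g0 = 2654 / 9.81 = 270.5 s

270.5 s


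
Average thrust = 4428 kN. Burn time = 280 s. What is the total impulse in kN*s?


It = 4428 * 280 = 1239840 kN*s

1239840 kN*s


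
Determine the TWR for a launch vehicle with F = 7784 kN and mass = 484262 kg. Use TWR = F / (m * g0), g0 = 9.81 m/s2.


TWR = 7784000 / (484262 * 9.81) = 1.64

1.64


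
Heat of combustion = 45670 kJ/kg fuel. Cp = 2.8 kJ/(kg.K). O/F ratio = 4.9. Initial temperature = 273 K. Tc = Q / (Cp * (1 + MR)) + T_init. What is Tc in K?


Tc = 45670 / (2.8 * (1 + 4.9)) + 273 = 3038 K

3038 K


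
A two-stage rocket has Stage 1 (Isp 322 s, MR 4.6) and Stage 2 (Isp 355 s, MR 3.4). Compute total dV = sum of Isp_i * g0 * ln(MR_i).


dV1 = 322 * 9.81 * ln(4.6) = 4820.5 m/s
dV2 = 355 * 9.81 * ln(3.4) = 4261.9 m/s
Total dV = 4820.5 + 4261.9 = 9082.4 m/s ~ 9082 m/s

9082 m/s


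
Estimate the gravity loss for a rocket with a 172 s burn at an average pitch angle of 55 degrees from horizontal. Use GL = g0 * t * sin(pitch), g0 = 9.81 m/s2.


GL = 9.81 * 172 * sin(55 deg) = 1382 m/s

1382 m/s


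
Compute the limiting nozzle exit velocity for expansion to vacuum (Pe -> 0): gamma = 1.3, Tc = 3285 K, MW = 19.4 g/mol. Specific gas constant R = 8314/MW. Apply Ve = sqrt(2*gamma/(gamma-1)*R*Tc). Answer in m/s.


R = 8314 / 19.4 = 428.56 J/(kg.K)
Ve = sqrt(2 * 1.3 / (1.3 - 1) * 428.56 * 3285) = 3493 m/s

3493 m/s


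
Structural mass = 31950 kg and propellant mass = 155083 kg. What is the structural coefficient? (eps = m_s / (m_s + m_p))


eps = 31950 / (31950 + 155083) = 0.1708

0.1708


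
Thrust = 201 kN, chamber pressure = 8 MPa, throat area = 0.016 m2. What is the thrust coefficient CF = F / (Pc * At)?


CF = 201000 / (8e6 * 0.016) = 1.57

1.57


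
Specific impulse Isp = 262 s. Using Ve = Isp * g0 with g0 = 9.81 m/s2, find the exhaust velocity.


Ve = Isp * g0 = 262 * 9.81 = 2570.2 m/s

2570.2 m/s


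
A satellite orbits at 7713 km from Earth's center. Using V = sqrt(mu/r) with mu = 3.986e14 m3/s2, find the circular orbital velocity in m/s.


V = sqrt(3.986e14 / 7713000) = 7189 m/s

7189 m/s


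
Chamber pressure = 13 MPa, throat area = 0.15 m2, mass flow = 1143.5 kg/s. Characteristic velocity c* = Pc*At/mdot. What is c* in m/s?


c* = 13e6 * 0.15 / 1143.5 = 1705 m/s

1705 m/s


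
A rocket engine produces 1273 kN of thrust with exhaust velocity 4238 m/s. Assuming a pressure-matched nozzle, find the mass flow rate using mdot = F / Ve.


mdot = F / Ve = 1273000 / 4238 = 300.4 kg/s

300.4 kg/s


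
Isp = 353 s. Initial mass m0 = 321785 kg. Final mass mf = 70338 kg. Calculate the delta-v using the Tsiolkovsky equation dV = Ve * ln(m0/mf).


Ve = 353 * 9.81 = 3462.93 m/s
dV = 3462.93 * ln(321785/70338) = 5266 m/s

5266 m/s


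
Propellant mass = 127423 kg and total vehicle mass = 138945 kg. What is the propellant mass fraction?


PMF = 127423 / 138945 = 0.917

0.917


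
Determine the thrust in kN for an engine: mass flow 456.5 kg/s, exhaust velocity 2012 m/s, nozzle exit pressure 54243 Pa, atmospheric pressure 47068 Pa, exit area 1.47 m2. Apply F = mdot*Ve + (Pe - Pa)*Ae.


F = 456.5 * 2012 + (54243 - 47068) * 1.47 = 929025.0 N = 929.0 kN

929.0 kN


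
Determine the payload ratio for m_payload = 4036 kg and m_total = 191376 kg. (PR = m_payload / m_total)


PR = 4036 / 191376 = 0.0211

0.0211


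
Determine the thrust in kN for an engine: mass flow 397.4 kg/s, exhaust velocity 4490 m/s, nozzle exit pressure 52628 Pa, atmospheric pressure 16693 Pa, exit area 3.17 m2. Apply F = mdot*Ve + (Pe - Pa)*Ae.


F = 397.4 * 4490 + (52628 - 16693) * 3.17 = 1.8982e+06 N = 1898.2 kN

1898.2 kN


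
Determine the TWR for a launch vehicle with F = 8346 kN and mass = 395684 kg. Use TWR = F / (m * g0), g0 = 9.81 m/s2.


TWR = 8346000 / (395684 * 9.81) = 2.15

2.15


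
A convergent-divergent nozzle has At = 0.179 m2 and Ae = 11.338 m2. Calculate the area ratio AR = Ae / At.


AR = 11.338 / 0.179 = 63.3

63.3


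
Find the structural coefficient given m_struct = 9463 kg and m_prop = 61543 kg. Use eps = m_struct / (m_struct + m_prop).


eps = 9463 / (9463 + 61543) = 0.1333

0.1333


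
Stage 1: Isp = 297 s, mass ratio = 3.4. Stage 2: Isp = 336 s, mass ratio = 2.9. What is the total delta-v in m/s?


dV1 = 297 * 9.81 * ln(3.4) = 3565.6 m/s
dV2 = 336 * 9.81 * ln(2.9) = 3509.5 m/s
Total dV = 3565.6 + 3509.5 = 7075.1 m/s ~ 7075 m/s

7075 m/s


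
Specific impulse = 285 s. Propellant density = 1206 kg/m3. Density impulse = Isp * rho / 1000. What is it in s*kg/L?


rho*Isp = 285 * 1206 / 1000 = 344 s*kg/L

344 s*kg/L


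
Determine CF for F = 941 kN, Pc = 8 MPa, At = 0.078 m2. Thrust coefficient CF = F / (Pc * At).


CF = 941000 / (8e6 * 0.078) = 1.51

1.51


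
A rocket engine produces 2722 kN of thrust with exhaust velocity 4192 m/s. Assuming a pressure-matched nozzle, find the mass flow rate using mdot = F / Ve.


mdot = F / Ve = 2722000 / 4192 = 649.3 kg/s

649.3 kg/s


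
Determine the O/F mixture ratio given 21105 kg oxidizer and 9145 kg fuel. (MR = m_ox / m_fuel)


MR = 21105 / 9145 = 2.31

2.31


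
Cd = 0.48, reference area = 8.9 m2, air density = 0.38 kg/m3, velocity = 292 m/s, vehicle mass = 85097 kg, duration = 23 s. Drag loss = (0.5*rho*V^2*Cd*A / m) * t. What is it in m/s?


D = 0.5 * 0.38 * 292^2 * 0.48 * 8.9 = 69207.08 N
a = 69207.08 / 85097 = 0.8133 m/s2
dV = 0.8133 * 23 = 18.7 m/s

18.7 m/s


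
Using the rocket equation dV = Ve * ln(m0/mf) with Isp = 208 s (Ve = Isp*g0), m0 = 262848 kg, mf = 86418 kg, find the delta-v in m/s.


Ve = 208 * 9.81 = 2040.48 m/s
dV = 2040.48 * ln(262848/86418) = 2270 m/s

2270 m/s


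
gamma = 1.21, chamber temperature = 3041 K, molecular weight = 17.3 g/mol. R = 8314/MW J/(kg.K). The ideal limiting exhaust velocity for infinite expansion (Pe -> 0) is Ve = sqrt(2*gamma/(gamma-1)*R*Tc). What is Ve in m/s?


R = 8314 / 17.3 = 480.58 J/(kg.K)
Ve = sqrt(2 * 1.21 / (1.21 - 1) * 480.58 * 3041) = 4104 m/s

4104 m/s


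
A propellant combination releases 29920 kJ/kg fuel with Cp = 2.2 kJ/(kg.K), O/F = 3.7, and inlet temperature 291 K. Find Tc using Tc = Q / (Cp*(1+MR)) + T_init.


Tc = 29920 / (2.2 * (1 + 3.7)) + 291 = 3185 K

3185 K


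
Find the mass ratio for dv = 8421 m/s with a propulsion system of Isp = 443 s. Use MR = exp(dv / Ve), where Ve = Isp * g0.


Ve = 443 * 9.81 = 4345.83 m/s
MR = exp(8421 / 4345.83) = 6.943

6.943


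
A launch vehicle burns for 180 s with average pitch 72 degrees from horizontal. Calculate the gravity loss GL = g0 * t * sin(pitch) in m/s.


GL = 9.81 * 180 * sin(72 deg) = 1679 m/s

1679 m/s


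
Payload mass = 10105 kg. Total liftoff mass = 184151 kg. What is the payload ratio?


PR = 10105 / 184151 = 0.0549

0.0549


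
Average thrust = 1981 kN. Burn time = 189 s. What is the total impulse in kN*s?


It = 1981 * 189 = 374409 kN*s

374409 kN*s


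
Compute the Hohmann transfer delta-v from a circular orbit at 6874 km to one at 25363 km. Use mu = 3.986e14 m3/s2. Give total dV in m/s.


V1 = sqrt(mu/r1) = 7614.89 m/s
dV1 = V1*(sqrt(2*r2/(r1+r2)) - 1) = 1937.27 m/s
V2 = sqrt(mu/r2) = 3964.32 m/s
dV2 = V2*(1 - sqrt(2*r1/(r1+r2))) = 1375.44 m/s
Total dV = 3313 m/s

3313 m/s


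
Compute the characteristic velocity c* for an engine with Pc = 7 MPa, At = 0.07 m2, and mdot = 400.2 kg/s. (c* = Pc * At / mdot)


c* = 7e6 * 0.07 / 400.2 = 1224 m/s

1224 m/s


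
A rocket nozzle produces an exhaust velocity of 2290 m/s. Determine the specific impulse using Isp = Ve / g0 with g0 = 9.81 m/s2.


Isp = Ve / g0 = 2290 / 9.81 = 233.4 s

233.4 s


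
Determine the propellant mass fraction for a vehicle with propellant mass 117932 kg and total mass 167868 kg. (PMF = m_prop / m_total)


PMF = 117932 / 167868 = 0.703

0.703


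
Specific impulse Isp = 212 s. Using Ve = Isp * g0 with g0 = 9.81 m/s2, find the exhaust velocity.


Ve = Isp * g0 = 212 * 9.81 = 2079.7 m/s

2079.7 m/s


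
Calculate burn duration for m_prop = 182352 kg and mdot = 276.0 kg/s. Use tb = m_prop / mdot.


tb = 182352 / 276.0 = 660.7 s

660.7 s


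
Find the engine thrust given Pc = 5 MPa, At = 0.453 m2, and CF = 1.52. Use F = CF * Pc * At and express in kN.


F = 1.52 * 5e6 * 0.453 = 3.4428e+06 N = 3442.8 kN

3442.8 kN


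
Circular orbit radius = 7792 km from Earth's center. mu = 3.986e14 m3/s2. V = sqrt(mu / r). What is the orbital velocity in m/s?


V = sqrt(3.986e14 / 7792000) = 7152 m/s

7152 m/s


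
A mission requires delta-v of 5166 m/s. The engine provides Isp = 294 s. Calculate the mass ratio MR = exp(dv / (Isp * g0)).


Ve = 294 * 9.81 = 2884.14 m/s
MR = exp(5166 / 2884.14) = 5.996

5.996


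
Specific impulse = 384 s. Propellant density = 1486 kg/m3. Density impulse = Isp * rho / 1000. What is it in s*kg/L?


rho*Isp = 384 * 1486 / 1000 = 571 s*kg/L

571 s*kg/L


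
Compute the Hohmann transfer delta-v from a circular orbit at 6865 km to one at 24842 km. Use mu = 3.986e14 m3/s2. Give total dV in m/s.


V1 = sqrt(mu/r1) = 7619.88 m/s
dV1 = V1*(sqrt(2*r2/(r1+r2)) - 1) = 1918.59 m/s
V2 = sqrt(mu/r2) = 4005.67 m/s
dV2 = V2*(1 - sqrt(2*r1/(r1+r2))) = 1369.75 m/s
Total dV = 3288 m/s

3288 m/s


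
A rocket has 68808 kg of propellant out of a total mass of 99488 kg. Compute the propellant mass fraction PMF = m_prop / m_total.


PMF = 68808 / 99488 = 0.692

0.692


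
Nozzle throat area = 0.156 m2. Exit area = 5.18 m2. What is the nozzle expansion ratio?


AR = 5.18 / 0.156 = 33.2

33.2


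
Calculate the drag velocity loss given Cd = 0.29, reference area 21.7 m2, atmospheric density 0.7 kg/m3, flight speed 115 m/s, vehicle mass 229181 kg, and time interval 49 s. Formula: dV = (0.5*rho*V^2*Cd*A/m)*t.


D = 0.5 * 0.7 * 115^2 * 0.29 * 21.7 = 29128.72 N
a = 29128.72 / 229181 = 0.1271 m/s2
dV = 0.1271 * 49 = 6.2 m/s

6.2 m/s


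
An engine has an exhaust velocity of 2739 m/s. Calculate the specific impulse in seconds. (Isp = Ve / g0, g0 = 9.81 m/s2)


Isp = Ve / g0 = 2739 / 9.81 = 279.2 s

279.2 s


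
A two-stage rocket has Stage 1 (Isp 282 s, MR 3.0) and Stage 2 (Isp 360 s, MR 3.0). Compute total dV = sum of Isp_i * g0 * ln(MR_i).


dV1 = 282 * 9.81 * ln(3.0) = 3039.2 m/s
dV2 = 360 * 9.81 * ln(3.0) = 3879.9 m/s
Total dV = 3039.2 + 3879.9 = 6919.1 m/s ~ 6919 m/s

6919 m/s


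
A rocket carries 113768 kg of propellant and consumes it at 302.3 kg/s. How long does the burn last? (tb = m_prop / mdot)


tb = 113768 / 302.3 = 376.3 s

376.3 s


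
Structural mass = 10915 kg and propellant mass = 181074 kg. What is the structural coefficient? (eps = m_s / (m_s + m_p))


eps = 10915 / (10915 + 181074) = 0.0569

0.0569


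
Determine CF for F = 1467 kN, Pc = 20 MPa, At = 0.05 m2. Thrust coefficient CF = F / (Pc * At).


CF = 1467000 / (20e6 * 0.05) = 1.47

1.47


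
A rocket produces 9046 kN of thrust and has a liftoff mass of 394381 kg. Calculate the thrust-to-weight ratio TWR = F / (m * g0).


TWR = 9046000 / (394381 * 9.81) = 2.34

2.34


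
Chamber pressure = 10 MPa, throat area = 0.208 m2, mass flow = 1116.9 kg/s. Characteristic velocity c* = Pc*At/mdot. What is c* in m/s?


c* = 10e6 * 0.208 / 1116.9 = 1862 m/s

1862 m/s


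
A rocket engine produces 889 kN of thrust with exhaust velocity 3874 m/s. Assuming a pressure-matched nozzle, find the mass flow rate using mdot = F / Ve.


mdot = F / Ve = 889000 / 3874 = 229.5 kg/s

229.5 kg/s


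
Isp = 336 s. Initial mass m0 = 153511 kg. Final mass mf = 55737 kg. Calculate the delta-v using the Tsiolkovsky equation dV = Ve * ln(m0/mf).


Ve = 336 * 9.81 = 3296.16 m/s
dV = 3296.16 * ln(153511/55737) = 3339 m/s

3339 m/s


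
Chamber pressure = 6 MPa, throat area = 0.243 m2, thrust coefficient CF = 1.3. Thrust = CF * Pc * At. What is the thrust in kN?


F = 1.3 * 6e6 * 0.243 = 1.8954e+06 N = 1895.4 kN

1895.4 kN


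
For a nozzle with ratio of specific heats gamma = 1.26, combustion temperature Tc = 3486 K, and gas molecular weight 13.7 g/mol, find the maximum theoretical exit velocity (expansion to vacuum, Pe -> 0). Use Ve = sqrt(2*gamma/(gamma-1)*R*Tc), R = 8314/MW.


R = 8314 / 13.7 = 606.86 J/(kg.K)
Ve = sqrt(2 * 1.26 / (1.26 - 1) * 606.86 * 3486) = 4528 m/s

4528 m/s


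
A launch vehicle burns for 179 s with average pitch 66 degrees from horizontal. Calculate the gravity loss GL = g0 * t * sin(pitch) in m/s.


GL = 9.81 * 179 * sin(66 deg) = 1604 m/s

1604 m/s


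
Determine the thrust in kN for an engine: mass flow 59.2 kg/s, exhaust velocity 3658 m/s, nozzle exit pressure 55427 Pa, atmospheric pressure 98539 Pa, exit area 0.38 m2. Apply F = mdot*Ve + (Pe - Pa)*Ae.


F = 59.2 * 3658 + (55427 - 98539) * 0.38 = 200171.0 N = 200.2 kN

200.2 kN


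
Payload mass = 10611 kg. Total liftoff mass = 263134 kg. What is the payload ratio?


PR = 10611 / 263134 = 0.0403

0.0403


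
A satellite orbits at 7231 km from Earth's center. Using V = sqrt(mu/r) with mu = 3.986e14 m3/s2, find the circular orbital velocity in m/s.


V = sqrt(3.986e14 / 7231000) = 7425 m/s

7425 m/s


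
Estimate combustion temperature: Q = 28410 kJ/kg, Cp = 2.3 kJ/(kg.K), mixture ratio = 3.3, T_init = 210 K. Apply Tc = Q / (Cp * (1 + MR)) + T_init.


Tc = 28410 / (2.3 * (1 + 3.3)) + 210 = 3083 K

3083 K


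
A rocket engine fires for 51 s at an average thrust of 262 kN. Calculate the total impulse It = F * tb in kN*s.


It = 262 * 51 = 13362 kN*s

13362 kN*s


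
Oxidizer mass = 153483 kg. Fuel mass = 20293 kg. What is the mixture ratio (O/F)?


MR = 153483 / 20293 = 7.56

7.56


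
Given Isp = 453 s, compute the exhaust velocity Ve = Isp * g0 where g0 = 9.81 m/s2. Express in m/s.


Ve = Isp * g0 = 453 * 9.81 = 4443.9 m/s

4443.9 m/s


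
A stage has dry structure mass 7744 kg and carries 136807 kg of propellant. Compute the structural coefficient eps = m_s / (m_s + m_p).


eps = 7744 / (7744 + 136807) = 0.0536

0.0536


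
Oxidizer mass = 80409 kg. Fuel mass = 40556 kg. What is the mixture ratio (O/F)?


MR = 80409 / 40556 = 1.98

1.98


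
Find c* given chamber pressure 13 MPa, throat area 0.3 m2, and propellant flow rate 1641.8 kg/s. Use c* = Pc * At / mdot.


c* = 13e6 * 0.3 / 1641.8 = 2375 m/s

2375 m/s


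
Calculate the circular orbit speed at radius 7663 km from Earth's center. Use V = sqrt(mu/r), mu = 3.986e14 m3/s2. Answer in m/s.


V = sqrt(3.986e14 / 7663000) = 7212 m/s

7212 m/s


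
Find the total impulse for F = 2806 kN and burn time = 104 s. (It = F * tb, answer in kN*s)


It = 2806 * 104 = 291824 kN*s

291824 kN*s


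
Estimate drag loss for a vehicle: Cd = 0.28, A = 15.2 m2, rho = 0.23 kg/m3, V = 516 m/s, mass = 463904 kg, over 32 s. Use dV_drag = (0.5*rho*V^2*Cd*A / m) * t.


D = 0.5 * 0.23 * 516^2 * 0.28 * 15.2 = 130316.34 N
a = 130316.34 / 463904 = 0.2809 m/s2
dV = 0.2809 * 32 = 9.0 m/s

9.0 m/s


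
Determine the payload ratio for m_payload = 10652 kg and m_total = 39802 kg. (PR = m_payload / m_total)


PR = 10652 / 39802 = 0.2676

0.2676


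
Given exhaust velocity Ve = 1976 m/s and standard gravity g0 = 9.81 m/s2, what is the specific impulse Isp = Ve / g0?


Isp = Ve / g0 = 1976 / 9.81 = 201.4 s

201.4 s


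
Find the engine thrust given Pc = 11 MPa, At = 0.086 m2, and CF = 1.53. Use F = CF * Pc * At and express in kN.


F = 1.53 * 11e6 * 0.086 = 1.4474e+06 N = 1447.4 kN

1447.4 kN


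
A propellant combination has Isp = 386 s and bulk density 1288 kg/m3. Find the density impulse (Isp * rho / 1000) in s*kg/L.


rho*Isp = 386 * 1288 / 1000 = 497 s*kg/L

497 s*kg/L


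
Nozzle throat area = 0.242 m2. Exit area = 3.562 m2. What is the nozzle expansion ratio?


AR = 3.562 / 0.242 = 14.7

14.7


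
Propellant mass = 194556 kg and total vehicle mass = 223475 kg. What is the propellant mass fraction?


PMF = 194556 / 223475 = 0.871

0.871


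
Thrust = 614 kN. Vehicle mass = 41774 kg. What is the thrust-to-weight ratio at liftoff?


TWR = 614000 / (41774 * 9.81) = 1.5

1.5


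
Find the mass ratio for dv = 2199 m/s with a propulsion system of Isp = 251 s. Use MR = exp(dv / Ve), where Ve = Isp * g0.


Ve = 251 * 9.81 = 2462.31 m/s
MR = exp(2199 / 2462.31) = 2.443

2.443


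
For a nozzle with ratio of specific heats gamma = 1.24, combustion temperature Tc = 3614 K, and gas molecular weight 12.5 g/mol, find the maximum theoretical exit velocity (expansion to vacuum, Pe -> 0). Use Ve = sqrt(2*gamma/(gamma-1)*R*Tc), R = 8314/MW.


R = 8314 / 12.5 = 665.12 J/(kg.K)
Ve = sqrt(2 * 1.24 / (1.24 - 1) * 665.12 * 3614) = 4984 m/s

4984 m/s


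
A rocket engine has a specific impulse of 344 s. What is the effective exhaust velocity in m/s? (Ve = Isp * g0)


Ve = Isp * g0 = 344 * 9.81 = 3374.6 m/s

3374.6 m/s


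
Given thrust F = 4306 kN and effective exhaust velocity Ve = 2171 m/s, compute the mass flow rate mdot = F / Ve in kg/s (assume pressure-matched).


mdot = F / Ve = 4306000 / 2171 = 1983.4 kg/s

1983.4 kg/s


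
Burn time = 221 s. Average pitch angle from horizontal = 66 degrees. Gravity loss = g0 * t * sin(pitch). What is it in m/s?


GL = 9.81 * 221 * sin(66 deg) = 1981 m/s

1981 m/s


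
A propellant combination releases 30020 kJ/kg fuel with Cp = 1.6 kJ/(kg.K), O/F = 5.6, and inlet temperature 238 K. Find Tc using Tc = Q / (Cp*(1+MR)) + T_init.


Tc = 30020 / (1.6 * (1 + 5.6)) + 238 = 3081 K

3081 K


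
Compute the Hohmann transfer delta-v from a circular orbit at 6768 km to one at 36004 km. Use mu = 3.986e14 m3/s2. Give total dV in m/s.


V1 = sqrt(mu/r1) = 7674.29 m/s
dV1 = V1*(sqrt(2*r2/(r1+r2)) - 1) = 2283.18 m/s
V2 = sqrt(mu/r2) = 3327.31 m/s
dV2 = V2*(1 - sqrt(2*r1/(r1+r2))) = 1455.51 m/s
Total dV = 3739 m/s

3739 m/s


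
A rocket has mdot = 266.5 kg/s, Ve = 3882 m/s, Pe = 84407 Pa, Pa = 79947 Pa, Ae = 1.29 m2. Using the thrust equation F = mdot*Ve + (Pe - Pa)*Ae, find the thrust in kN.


F = 266.5 * 3882 + (84407 - 79947) * 1.29 = 1.0403e+06 N = 1040.3 kN

1040.3 kN


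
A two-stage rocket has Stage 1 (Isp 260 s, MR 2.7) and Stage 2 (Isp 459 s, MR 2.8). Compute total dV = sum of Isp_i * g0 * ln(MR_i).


dV1 = 260 * 9.81 * ln(2.7) = 2533.4 m/s
dV2 = 459 * 9.81 * ln(2.8) = 4636.2 m/s
Total dV = 2533.4 + 4636.2 = 7169.6 m/s ~ 7170 m/s

7170 m/s


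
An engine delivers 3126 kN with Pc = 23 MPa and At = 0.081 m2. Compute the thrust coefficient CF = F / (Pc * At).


CF = 3126000 / (23e6 * 0.081) = 1.68

1.68


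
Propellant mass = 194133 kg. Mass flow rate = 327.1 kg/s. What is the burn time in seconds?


tb = 194133 / 327.1 = 593.5 s

593.5 s


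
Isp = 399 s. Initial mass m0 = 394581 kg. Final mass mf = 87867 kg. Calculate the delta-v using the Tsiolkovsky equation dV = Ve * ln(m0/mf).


Ve = 399 * 9.81 = 3914.19 m/s
dV = 3914.19 * ln(394581/87867) = 5879 m/s

5879 m/s


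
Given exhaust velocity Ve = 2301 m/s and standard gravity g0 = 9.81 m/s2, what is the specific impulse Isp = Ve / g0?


Isp = Ve / g0 = 2301 / 9.81 = 234.6 s

234.6 s


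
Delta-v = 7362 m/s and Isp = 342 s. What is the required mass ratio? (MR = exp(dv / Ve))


Ve = 342 * 9.81 = 3355.02 m/s
MR = exp(7362 / 3355.02) = 8.974

8.974


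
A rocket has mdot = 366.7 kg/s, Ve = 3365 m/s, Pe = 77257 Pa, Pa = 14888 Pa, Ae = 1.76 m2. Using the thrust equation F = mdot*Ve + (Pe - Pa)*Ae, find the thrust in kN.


F = 366.7 * 3365 + (77257 - 14888) * 1.76 = 1.3437e+06 N = 1343.7 kN

1343.7 kN


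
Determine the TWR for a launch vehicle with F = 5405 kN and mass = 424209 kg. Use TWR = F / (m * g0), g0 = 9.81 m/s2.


TWR = 5405000 / (424209 * 9.81) = 1.3

1.3


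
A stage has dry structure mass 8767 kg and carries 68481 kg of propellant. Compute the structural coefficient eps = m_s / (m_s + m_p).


eps = 8767 / (8767 + 68481) = 0.1135

0.1135


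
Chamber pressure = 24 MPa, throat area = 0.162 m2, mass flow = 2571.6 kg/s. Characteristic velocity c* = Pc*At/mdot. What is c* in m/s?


c* = 24e6 * 0.162 / 2571.6 = 1512 m/s

1512 m/s


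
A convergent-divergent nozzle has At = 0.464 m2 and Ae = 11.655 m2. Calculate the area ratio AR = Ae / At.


AR = 11.655 / 0.464 = 25.1

25.1


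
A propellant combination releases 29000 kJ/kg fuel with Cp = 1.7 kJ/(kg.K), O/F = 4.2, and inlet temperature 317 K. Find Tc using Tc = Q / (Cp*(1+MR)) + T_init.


Tc = 29000 / (1.7 * (1 + 4.2)) + 317 = 3598 K

3598 K


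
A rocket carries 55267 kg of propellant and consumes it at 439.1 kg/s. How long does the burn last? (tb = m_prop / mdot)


tb = 55267 / 439.1 = 125.9 s

125.9 s


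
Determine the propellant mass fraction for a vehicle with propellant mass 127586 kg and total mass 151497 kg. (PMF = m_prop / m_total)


PMF = 127586 / 151497 = 0.842

0.842


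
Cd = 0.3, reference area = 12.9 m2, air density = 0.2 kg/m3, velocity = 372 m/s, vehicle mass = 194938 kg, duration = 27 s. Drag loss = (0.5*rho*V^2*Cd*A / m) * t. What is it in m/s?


D = 0.5 * 0.2 * 372^2 * 0.3 * 12.9 = 53554.61 N
a = 53554.61 / 194938 = 0.2747 m/s2
dV = 0.2747 * 27 = 7.4 m/s

7.4 m/s


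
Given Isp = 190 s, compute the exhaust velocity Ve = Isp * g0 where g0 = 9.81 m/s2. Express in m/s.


Ve = Isp * g0 = 190 * 9.81 = 1863.9 m/s

1863.9 m/s


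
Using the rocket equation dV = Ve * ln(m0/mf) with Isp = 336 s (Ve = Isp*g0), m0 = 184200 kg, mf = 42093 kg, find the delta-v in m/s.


Ve = 336 * 9.81 = 3296.16 m/s
dV = 3296.16 * ln(184200/42093) = 4866 m/s

4866 m/s


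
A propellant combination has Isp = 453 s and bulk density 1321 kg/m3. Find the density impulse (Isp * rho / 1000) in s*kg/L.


rho*Isp = 453 * 1321 / 1000 = 598 s*kg/L

598 s*kg/L


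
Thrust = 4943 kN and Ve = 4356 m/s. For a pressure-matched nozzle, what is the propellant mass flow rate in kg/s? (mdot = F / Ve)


mdot = F / Ve = 4943000 / 4356 = 1134.8 kg/s

1134.8 kg/s


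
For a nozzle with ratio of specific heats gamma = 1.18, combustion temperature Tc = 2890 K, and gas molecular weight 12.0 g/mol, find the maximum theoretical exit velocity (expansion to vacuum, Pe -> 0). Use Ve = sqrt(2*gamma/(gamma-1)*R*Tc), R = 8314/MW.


R = 8314 / 12.0 = 692.83 J/(kg.K)
Ve = sqrt(2 * 1.18 / (1.18 - 1) * 692.83 * 2890) = 5124 m/s

5124 m/s


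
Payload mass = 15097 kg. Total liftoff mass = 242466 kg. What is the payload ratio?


PR = 15097 / 242466 = 0.0623

0.0623


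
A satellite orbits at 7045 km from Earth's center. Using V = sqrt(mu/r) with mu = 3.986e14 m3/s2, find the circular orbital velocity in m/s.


V = sqrt(3.986e14 / 7045000) = 7522 m/s

7522 m/s


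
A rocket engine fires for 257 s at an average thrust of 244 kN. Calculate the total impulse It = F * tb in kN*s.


It = 244 * 257 = 62708 kN*s

62708 kN*s


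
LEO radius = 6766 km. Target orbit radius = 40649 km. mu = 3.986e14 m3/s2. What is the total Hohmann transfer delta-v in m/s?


V1 = sqrt(mu/r1) = 7675.43 m/s
dV1 = V1*(sqrt(2*r2/(r1+r2)) - 1) = 2375.0 m/s
V2 = sqrt(mu/r2) = 3131.44 m/s
dV2 = V2*(1 - sqrt(2*r1/(r1+r2))) = 1458.55 m/s
Total dV = 3834 m/s

3834 m/s


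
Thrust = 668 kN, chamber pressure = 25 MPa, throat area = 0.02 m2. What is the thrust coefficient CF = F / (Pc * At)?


CF = 668000 / (25e6 * 0.02) = 1.34

1.34


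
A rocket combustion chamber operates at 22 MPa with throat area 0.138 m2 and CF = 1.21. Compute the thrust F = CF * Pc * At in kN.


F = 1.21 * 22e6 * 0.138 = 3.6736e+06 N = 3673.6 kN

3673.6 kN


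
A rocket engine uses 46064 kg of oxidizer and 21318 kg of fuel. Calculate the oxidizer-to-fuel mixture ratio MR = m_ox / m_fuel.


MR = 46064 / 21318 = 2.16

2.16


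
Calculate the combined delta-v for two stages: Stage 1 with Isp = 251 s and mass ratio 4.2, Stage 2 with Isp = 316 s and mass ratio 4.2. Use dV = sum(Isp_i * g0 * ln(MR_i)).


dV1 = 251 * 9.81 * ln(4.2) = 3533.6 m/s
dV2 = 316 * 9.81 * ln(4.2) = 4448.7 m/s
Total dV = 3533.6 + 4448.7 = 7982.3 m/s ~ 7982 m/s

7982 m/s


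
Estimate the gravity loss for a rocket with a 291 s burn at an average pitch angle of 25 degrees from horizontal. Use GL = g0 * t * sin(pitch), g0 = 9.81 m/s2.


GL = 9.81 * 291 * sin(25 deg) = 1206 m/s

1206 m/s


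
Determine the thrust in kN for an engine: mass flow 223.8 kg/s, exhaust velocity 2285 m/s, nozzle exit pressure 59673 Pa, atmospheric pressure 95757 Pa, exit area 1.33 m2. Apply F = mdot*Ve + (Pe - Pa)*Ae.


F = 223.8 * 2285 + (59673 - 95757) * 1.33 = 463391.0 N = 463.4 kN

463.4 kN


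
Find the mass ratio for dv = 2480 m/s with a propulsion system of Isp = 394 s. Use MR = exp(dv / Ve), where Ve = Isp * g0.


Ve = 394 * 9.81 = 3865.14 m/s
MR = exp(2480 / 3865.14) = 1.9

1.9


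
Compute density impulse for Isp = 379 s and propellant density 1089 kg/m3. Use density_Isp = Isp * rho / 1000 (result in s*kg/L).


rho*Isp = 379 * 1089 / 1000 = 413 s*kg/L

413 s*kg/L


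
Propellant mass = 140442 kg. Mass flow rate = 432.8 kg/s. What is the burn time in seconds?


tb = 140442 / 432.8 = 324.5 s

324.5 s


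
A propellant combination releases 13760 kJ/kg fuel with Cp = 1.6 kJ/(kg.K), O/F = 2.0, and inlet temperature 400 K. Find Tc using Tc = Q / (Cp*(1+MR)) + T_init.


Tc = 13760 / (1.6 * (1 + 2.0)) + 400 = 3267 K

3267 K


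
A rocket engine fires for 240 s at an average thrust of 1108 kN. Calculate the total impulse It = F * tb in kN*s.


It = 1108 * 240 = 265920 kN*s

265920 kN*s


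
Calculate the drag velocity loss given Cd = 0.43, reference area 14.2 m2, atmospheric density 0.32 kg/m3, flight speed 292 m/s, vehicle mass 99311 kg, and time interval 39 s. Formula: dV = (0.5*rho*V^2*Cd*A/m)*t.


D = 0.5 * 0.32 * 292^2 * 0.43 * 14.2 = 83299.52 N
a = 83299.52 / 99311 = 0.8388 m/s2
dV = 0.8388 * 39 = 32.7 m/s

32.7 m/s


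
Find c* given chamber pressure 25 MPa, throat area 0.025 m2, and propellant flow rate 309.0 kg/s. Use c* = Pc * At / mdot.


c* = 25e6 * 0.025 / 309.0 = 2023 m/s

2023 m/s


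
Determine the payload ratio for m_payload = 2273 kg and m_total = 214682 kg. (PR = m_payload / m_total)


PR = 2273 / 214682 = 0.0106

0.0106


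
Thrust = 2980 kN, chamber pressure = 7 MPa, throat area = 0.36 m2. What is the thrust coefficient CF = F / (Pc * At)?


CF = 2980000 / (7e6 * 0.36) = 1.18

1.18


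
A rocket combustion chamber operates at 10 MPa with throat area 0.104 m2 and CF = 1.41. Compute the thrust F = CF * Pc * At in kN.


F = 1.41 * 10e6 * 0.104 = 1.4664e+06 N = 1466.4 kN

1466.4 kN


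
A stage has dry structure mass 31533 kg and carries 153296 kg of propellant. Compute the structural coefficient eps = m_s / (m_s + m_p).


eps = 31533 / (31533 + 153296) = 0.1706

0.1706


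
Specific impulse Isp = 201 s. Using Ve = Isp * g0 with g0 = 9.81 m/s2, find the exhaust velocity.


Ve = Isp * g0 = 201 * 9.81 = 1971.8 m/s

1971.8 m/s


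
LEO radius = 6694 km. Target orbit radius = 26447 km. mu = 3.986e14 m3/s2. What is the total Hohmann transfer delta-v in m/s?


V1 = sqrt(mu/r1) = 7716.6 m/s
dV1 = V1*(sqrt(2*r2/(r1+r2)) - 1) = 2032.09 m/s
V2 = sqrt(mu/r2) = 3882.22 m/s
dV2 = V2*(1 - sqrt(2*r1/(r1+r2))) = 1414.73 m/s
Total dV = 3447 m/s

3447 m/s


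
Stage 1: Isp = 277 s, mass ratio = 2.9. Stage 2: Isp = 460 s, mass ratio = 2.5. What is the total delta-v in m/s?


dV1 = 277 * 9.81 * ln(2.9) = 2893.2 m/s
dV2 = 460 * 9.81 * ln(2.5) = 4134.9 m/s
Total dV = 2893.2 + 4134.9 = 7028.1 m/s ~ 7028 m/s

7028 m/s


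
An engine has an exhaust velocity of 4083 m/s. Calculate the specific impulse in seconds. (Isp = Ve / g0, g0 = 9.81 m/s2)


Isp = Ve / g0 = 4083 / 9.81 = 416.2 s

416.2 s


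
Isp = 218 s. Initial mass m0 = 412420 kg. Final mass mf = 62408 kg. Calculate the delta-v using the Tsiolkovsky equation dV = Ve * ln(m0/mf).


Ve = 218 * 9.81 = 2138.58 m/s
dV = 2138.58 * ln(412420/62408) = 4038 m/s

4038 m/s


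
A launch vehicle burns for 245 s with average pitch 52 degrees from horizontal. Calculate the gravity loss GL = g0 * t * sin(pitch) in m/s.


GL = 9.81 * 245 * sin(52 deg) = 1894 m/s

1894 m/s


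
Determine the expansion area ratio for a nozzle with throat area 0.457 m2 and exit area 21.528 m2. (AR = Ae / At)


AR = 21.528 / 0.457 = 47.1

47.1


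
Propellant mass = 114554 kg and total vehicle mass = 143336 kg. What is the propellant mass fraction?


PMF = 114554 / 143336 = 0.799

0.799


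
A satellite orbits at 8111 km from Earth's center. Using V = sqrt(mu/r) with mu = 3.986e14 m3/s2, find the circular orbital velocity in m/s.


V = sqrt(3.986e14 / 8111000) = 7010 m/s

7010 m/s
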